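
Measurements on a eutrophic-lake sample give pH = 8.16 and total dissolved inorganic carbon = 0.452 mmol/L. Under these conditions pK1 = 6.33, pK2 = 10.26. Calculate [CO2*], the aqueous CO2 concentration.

α₀ = 1 / (1 + K1/[H⁺] + K1K2/[H⁺]²) = 1 / (1 + 10^+1.83 + 10^-0.27)
   = 1 / (1 + 67.608 + 0.53703) = 1/69.145 = 0.01446
[CO2*] = α₀ × DIC = 0.01446 × 0.452 = 0.00654 mmol/L = 6.54 μmol/L

[CO2*] = 6.54 μmol/L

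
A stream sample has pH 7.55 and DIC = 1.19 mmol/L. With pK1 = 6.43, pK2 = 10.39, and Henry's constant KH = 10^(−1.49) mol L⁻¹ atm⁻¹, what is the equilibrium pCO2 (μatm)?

pCO2 = 2590 μatm

α₀ = 1 / (1 + K1/[H⁺] + K1K2/[H⁺]²) = 1 / (1 + 10^+1.12 + 10^-1.72)
   = 1 / (1 + 13.183 + 0.019055) = 1/14.202 = 0.07041
[CO2*] = α₀ × DIC = 0.07041 × 1.19 = 0.08379 mmol/L
pCO2 = [CO2*]/KH = 8.379×10^-5 / 3.236×10^-2 = 2590 μatm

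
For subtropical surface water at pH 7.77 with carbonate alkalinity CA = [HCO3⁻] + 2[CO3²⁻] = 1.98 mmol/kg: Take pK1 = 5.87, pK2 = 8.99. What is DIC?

CA = [HCO3⁻] + 2[CO3²⁻] = (α₁ + 2α₂)·DIC
At pH 7.77: [H⁺]/K1 = 10^-1.90 = 0.012589, K2/[H⁺] = 10^-1.22 = 0.060256
α₁ = 1/(1 + 0.012589 + 0.060256) = 1/1.0728 = 0.9321; α₂ = α₁·K2/[H⁺] = 0.05616
α₁ + 2α₂ = 1.0444
DIC = CA / (α₁ + 2α₂) = 1.98 / 1.0444 = 1.90 mmol/kg

DIC = 1.90 mmol/kg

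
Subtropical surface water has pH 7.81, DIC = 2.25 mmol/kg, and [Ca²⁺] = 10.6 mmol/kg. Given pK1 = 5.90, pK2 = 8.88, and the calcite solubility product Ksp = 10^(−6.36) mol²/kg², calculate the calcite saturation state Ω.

α₂ = 1 / (1 + [H⁺]/K2 + [H⁺]²/(K1K2)) = 1 / (1 + 10^+1.07 + 10^-0.84)
   = 1 / (1 + 11.749 + 0.14454) = 1/12.894 = 0.07756
[CO3²⁻] = α₂ × DIC = 0.07756 × 2.25 = 0.1745 mmol/kg
Ksp = 10^(−6.36) = 4.365×10^-7
Ω = [Ca²⁺][CO3²⁻]/Ksp = (10.6×10^-3)(1.745×10^-4) / 4.365×10^-7 = 4.24

Ω = 4.24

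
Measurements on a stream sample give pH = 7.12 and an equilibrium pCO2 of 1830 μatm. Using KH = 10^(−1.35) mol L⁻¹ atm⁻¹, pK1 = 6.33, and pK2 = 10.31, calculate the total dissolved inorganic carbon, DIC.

[CO2*] = KH · pCO2 = 10^(−1.35) × 1830×10^-6 = 8.174×10^-5 mol/L
α₀ = 1/(1 + K1/[H⁺] + K1K2/[H⁺]²) = 1/(1 + 10^+0.79 + 10^-2.40) = 0.1395
DIC = [CO2*]/α₀ = 8.174×10^-5 / 0.1395 = 0.586 mmol/L

DIC = 0.586 mmol/L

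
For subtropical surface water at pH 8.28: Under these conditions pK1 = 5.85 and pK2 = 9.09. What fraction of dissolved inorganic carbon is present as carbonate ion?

α₂ = 0.134

α₂ = 1 / (1 + [H⁺]/K2 + [H⁺]²/(K1K2)) = 1 / (1 + 10^+0.81 + 10^-1.62)
   = 1 / (1 + 6.4565 + 0.023988) = 1/7.4805 = 0.1337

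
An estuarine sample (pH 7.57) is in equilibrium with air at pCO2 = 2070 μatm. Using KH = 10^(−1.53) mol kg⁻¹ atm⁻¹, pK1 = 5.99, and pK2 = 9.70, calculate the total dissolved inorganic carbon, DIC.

DIC = 2.40 mmol/kg

[CO2*] = KH · pCO2 = 10^(−1.53) × 2070×10^-6 = 6.109×10^-5 mol/kg
α₀ = 1/(1 + K1/[H⁺] + K1K2/[H⁺]²) = 1/(1 + 10^+1.58 + 10^-0.55) = 0.02544
DIC = [CO2*]/α₀ = 6.109×10^-5 / 0.02544 = 2.40 mmol/kg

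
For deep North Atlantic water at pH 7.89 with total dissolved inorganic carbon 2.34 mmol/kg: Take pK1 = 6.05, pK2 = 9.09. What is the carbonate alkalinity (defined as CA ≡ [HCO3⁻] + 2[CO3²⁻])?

CA = 2.45 mmol/kg

CA = [HCO3⁻] + 2[CO3²⁻] = (α₁ + 2α₂)·DIC
At pH 7.89: [H⁺]/K1 = 10^-1.84 = 0.014454, K2/[H⁺] = 10^-1.20 = 0.063096
α₁ = 1/(1 + 0.014454 + 0.063096) = 1/1.0776 = 0.9280; α₂ = α₁·K2/[H⁺] = 0.05855
α₁ + 2α₂ = 1.0451
CA = 1.0451 × 2.34 = 2.45 mmol/kg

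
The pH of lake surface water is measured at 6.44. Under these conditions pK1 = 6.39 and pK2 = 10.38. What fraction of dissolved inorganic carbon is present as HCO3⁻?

α₁ = 0.529

α₁ = 1 / (1 + [H⁺]/K1 + K2/[H⁺]) = 1 / (1 + 10^-0.05 + 10^-3.94)
   = 1 / (1 + 0.89125 + 0.00011482) = 1/1.8914 = 0.5287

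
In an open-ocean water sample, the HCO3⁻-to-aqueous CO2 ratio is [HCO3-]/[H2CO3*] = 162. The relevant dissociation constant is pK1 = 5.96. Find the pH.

pH = 8.17

From K1 = [H⁺][HCO3-]/[H2CO3*]:  pH = pK1 + log₁₀([HCO3-]/[H2CO3*])
log₁₀(162) = +2.210
pH = 5.96 + (+2.210) = 8.17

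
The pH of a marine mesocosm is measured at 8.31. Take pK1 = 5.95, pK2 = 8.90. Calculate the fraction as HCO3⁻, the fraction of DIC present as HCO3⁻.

α₁ = 0.793

α₁ = 1 / (1 + [H⁺]/K1 + K2/[H⁺]) = 1 / (1 + 10^-2.36 + 10^-0.59)
   = 1 / (1 + 0.0043652 + 0.25704) = 1/1.2614 = 0.7928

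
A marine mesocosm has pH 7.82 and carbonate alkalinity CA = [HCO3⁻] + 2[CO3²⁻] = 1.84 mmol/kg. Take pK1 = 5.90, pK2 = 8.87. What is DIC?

DIC = 1.72 mmol/kg

CA = [HCO3⁻] + 2[CO3²⁻] = (α₁ + 2α₂)·DIC
At pH 7.82: [H⁺]/K1 = 10^-1.92 = 0.012023, K2/[H⁺] = 10^-1.05 = 0.089125
α₁ = 1/(1 + 0.012023 + 0.089125) = 1/1.1011 = 0.9081; α₂ = α₁·K2/[H⁺] = 0.08094
α₁ + 2α₂ = 1.0700
DIC = CA / (α₁ + 2α₂) = 1.84 / 1.0700 = 1.72 mmol/kg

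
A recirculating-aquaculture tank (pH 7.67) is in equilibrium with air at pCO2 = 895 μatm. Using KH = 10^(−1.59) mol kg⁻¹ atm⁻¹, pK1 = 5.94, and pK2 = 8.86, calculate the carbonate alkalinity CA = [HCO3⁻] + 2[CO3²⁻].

CA = 1.39 mmol/kg

[CO2*] = KH · pCO2 = 10^(−1.59) × 895×10^-6 = 2.301×10^-5 mol/kg
α₀ = 1/(1 + K1/[H⁺] + K1K2/[H⁺]²) = 1/(1 + 10^+1.73 + 10^+0.54) = 0.01719
DIC = [CO2*]/α₀ = 2.301×10^-5 / 0.01719 = 1.338 mmol/kg
CA = (α₁ + 2α₂)·DIC = (0.9232 + 2×0.05961) × 1.338 = 1.39 mmol/kg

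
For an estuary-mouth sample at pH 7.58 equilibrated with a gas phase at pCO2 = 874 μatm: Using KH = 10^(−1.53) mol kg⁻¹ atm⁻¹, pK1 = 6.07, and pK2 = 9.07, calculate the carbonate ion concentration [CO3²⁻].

[CO2*] = KH · pCO2 = 10^(−1.53) × 874×10^-6 = 2.579×10^-5 mol/kg
α₀ = 1/(1 + K1/[H⁺] + K1K2/[H⁺]²) = 1/(1 + 10^+1.51 + 10^+0.02) = 0.02906
DIC = [CO2*]/α₀ = 2.579×10^-5 / 0.02906 = 0.8875 mmol/kg
[CO3²⁻] = α₂·DIC; α₂ = 0.03043, so [CO3²⁻] = 0.03043 × 0.8875 = 0.0270 mmol/kg

[CO3²⁻] = 0.0270 mmol/kg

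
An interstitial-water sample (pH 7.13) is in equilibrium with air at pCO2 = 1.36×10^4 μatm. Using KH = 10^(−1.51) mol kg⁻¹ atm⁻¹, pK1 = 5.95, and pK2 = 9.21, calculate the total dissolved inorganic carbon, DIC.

[CO2*] = KH · pCO2 = 10^(−1.51) × 1.36×10^4×10^-6 = 4.203×10^-4 mol/kg
α₀ = 1/(1 + K1/[H⁺] + K1K2/[H⁺]²) = 1/(1 + 10^+1.18 + 10^-0.90) = 0.06149
DIC = [CO2*]/α₀ = 4.203×10^-4 / 0.06149 = 6.83 mmol/kg

DIC = 6.83 mmol/kg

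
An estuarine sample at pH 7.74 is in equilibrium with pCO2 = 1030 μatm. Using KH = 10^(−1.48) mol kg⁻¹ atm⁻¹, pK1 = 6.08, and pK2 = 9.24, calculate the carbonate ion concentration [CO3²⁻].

[CO3²⁻] = 0.0493 mmol/kg

[CO2*] = KH · pCO2 = 10^(−1.48) × 1030×10^-6 = 3.411×10^-5 mol/kg
α₀ = 1/(1 + K1/[H⁺] + K1K2/[H⁺]²) = 1/(1 + 10^+1.66 + 10^+0.16) = 0.02077
DIC = [CO2*]/α₀ = 3.411×10^-5 / 0.02077 = 1.642 mmol/kg
[CO3²⁻] = α₂·DIC; α₂ = 0.03002, so [CO3²⁻] = 0.03002 × 1.642 = 0.0493 mmol/kg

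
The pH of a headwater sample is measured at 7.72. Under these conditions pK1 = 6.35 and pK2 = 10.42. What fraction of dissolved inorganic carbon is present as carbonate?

α₂ = 0.00191

α₂ = 1 / (1 + [H⁺]/K2 + [H⁺]²/(K1K2)) = 1 / (1 + 10^+2.70 + 10^+1.33)
   = 1 / (1 + 501.19 + 21.380) = 1/523.57 = 0.001910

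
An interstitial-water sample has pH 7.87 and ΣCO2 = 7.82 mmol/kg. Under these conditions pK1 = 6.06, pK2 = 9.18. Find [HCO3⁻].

[HCO3⁻] = 7.35 mmol/kg

α₁ = 1 / (1 + [H⁺]/K1 + K2/[H⁺]) = 1 / (1 + 10^-1.81 + 10^-1.31)
   = 1 / (1 + 0.015488 + 0.048978) = 1/1.0645 = 0.9394
[HCO3⁻] = α₁ × DIC = 0.9394 × 7.82 = 7.35 mmol/kg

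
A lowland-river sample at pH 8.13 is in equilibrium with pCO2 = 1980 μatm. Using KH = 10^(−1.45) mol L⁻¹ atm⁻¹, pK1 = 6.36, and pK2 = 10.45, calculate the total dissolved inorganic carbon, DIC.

[CO2*] = KH · pCO2 = 10^(−1.45) × 1980×10^-6 = 7.025×10^-5 mol/L
α₀ = 1/(1 + K1/[H⁺] + K1K2/[H⁺]²) = 1/(1 + 10^+1.77 + 10^-0.55) = 0.01662
DIC = [CO2*]/α₀ = 7.025×10^-5 / 0.01662 = 4.23 mmol/L

DIC = 4.23 mmol/L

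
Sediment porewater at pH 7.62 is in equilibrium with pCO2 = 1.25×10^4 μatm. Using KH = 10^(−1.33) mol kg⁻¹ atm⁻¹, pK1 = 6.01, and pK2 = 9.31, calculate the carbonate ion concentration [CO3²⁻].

[CO2*] = KH · pCO2 = 10^(−1.33) × 1.25×10^4×10^-6 = 5.847×10^-4 mol/kg
α₀ = 1/(1 + K1/[H⁺] + K1K2/[H⁺]²) = 1/(1 + 10^+1.61 + 10^-0.08) = 0.02349
DIC = [CO2*]/α₀ = 5.847×10^-4 / 0.02349 = 24.89 mmol/kg
[CO3²⁻] = α₂·DIC; α₂ = 0.01954, so [CO3²⁻] = 0.01954 × 24.89 = 0.486 mmol/kg

[CO3²⁻] = 0.486 mmol/kg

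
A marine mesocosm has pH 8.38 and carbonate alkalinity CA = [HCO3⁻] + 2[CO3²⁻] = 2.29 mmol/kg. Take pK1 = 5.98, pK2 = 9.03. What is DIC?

CA = [HCO3⁻] + 2[CO3²⁻] = (α₁ + 2α₂)·DIC
At pH 8.38: [H⁺]/K1 = 10^-2.40 = 0.0039811, K2/[H⁺] = 10^-0.65 = 0.22387
α₁ = 1/(1 + 0.0039811 + 0.22387) = 1/1.2279 = 0.8144; α₂ = α₁·K2/[H⁺] = 0.1823
α₁ + 2α₂ = 1.1791
DIC = CA / (α₁ + 2α₂) = 2.29 / 1.1791 = 1.94 mmol/kg

DIC = 1.94 mmol/kg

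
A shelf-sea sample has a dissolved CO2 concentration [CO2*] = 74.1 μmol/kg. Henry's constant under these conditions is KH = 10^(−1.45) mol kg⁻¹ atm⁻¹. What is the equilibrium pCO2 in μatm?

pCO2 = 2090 μatm

KH = 10^(−1.45) = 3.548×10^-2 mol kg⁻¹ atm⁻¹
pCO2 = [CO2*]/KH = 74.1×10^-6 / 3.548×10^-2 = 2.09×10^-3 atm = 2090 μatm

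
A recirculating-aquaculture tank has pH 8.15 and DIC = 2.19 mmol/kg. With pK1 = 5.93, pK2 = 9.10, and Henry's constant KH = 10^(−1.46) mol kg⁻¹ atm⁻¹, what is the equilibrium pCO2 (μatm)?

pCO2 = 340 μatm

α₀ = 1 / (1 + K1/[H⁺] + K1K2/[H⁺]²) = 1 / (1 + 10^+2.22 + 10^+1.27)
   = 1 / (1 + 165.96 + 18.621) = 1/185.58 = 0.005389
[CO2*] = α₀ × DIC = 0.005389 × 2.19 = 0.01180 mmol/kg = 11.80 μmol/kg
pCO2 = [CO2*]/KH = 1.180×10^-5 / 3.467×10^-2 = 340 μatm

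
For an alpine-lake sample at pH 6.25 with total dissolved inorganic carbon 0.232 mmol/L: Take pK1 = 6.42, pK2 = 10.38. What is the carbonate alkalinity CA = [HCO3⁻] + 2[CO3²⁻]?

CA = 0.0936 mmol/L

CA = [HCO3⁻] + 2[CO3²⁻] = (α₁ + 2α₂)·DIC
At pH 6.25: [H⁺]/K1 = 10^0.17 = 1.4791, K2/[H⁺] = 10^-4.13 = 7.4131×10^-5
α₁ = 1/(1 + 1.4791 + 7.4131×10^-5) = 1/2.4792 = 0.4034; α₂ = α₁·K2/[H⁺] = 2.990×10^-5
α₁ + 2α₂ = 0.4034
CA = 0.4034 × 0.232 = 0.0936 mmol/L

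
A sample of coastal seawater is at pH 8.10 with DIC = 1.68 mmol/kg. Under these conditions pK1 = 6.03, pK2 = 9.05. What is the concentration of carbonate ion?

[CO3²⁻] = 0.168 mmol/kg

α₂ = 1 / (1 + [H⁺]/K2 + [H⁺]²/(K1K2)) = 1 / (1 + 10^+0.95 + 10^-1.12)
   = 1 / (1 + 8.9125 + 0.075858) = 1/9.9884 = 0.1001
[CO3²⁻] = α₂ × DIC = 0.1001 × 1.68 = 0.168 mmol/kg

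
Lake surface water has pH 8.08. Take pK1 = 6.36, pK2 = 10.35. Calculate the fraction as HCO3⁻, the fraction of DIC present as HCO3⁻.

α₁ = 1 / (1 + [H⁺]/K1 + K2/[H⁺]) = 1 / (1 + 10^-1.72 + 10^-2.27)
   = 1 / (1 + 0.019055 + 0.0053703) = 1/1.0244 = 0.9762

α₁ = 0.976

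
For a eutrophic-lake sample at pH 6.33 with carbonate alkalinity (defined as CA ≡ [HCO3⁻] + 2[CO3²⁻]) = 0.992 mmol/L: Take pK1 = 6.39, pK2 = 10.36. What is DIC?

CA = [HCO3⁻] + 2[CO3²⁻] = (α₁ + 2α₂)·DIC
At pH 6.33: [H⁺]/K1 = 10^0.06 = 1.1482, K2/[H⁺] = 10^-4.03 = 9.3325×10^-5
α₁ = 1/(1 + 1.1482 + 9.3325×10^-5) = 1/2.1482 = 0.4655; α₂ = α₁·K2/[H⁺] = 4.344×10^-5
α₁ + 2α₂ = 0.4656
DIC = CA / (α₁ + 2α₂) = 0.992 / 0.4656 = 2.13 mmol/L

DIC = 2.13 mmol/L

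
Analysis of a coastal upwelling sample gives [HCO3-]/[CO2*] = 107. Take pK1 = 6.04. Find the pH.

From K1 = [H⁺][HCO3-]/[CO2*]:  pH = pK1 + log₁₀([HCO3-]/[CO2*])
log₁₀(107) = +2.029
pH = 6.04 + (+2.029) = 8.07

pH = 8.07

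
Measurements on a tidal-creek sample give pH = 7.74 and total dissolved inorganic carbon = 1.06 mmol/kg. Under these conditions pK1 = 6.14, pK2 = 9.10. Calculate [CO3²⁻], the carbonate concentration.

α₂ = 1 / (1 + [H⁺]/K2 + [H⁺]²/(K1K2)) = 1 / (1 + 10^+1.36 + 10^-0.24)
   = 1 / (1 + 22.909 + 0.57544) = 1/24.484 = 0.04084
[CO3²⁻] = α₂ × DIC = 0.04084 × 1.06 = 0.0433 mmol/kg

[CO3²⁻] = 0.0433 mmol/kg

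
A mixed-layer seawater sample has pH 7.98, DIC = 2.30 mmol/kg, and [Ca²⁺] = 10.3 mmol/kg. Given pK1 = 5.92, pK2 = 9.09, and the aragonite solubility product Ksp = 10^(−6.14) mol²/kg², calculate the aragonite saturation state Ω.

α₂ = 1 / (1 + [H⁺]/K2 + [H⁺]²/(K1K2)) = 1 / (1 + 10^+1.11 + 10^-0.95)
   = 1 / (1 + 12.882 + 0.11220) = 1/13.995 = 0.07146
[CO3²⁻] = α₂ × DIC = 0.07146 × 2.30 = 0.1643 mmol/kg
Ksp = 10^(−6.14) = 7.244×10^-7
Ω = [Ca²⁺][CO3²⁻]/Ksp = (10.3×10^-3)(1.643×10^-4) / 7.244×10^-7 = 2.34

Ω = 2.34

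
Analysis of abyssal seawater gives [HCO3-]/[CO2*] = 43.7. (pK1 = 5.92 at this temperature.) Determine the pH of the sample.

pH = 7.56

From K1 = [H⁺][HCO3-]/[CO2*]:  pH = pK1 + log₁₀([HCO3-]/[CO2*])
log₁₀(43.7) = +1.640
pH = 5.92 + (+1.640) = 7.56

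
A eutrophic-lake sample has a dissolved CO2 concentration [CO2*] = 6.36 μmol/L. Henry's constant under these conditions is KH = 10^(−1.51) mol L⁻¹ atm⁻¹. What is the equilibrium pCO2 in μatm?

pCO2 = 206 μatm

KH = 10^(−1.51) = 3.090×10^-2 mol L⁻¹ atm⁻¹
pCO2 = [CO2*]/KH = 6.36×10^-6 / 3.090×10^-2 = 2.06×10^-4 atm = 206 μatm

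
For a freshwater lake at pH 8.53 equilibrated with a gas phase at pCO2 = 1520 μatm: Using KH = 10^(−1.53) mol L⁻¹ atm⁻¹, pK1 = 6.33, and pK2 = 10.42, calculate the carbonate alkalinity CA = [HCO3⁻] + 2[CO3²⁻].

[CO2*] = KH · pCO2 = 10^(−1.53) × 1520×10^-6 = 4.486×10^-5 mol/L
α₀ = 1/(1 + K1/[H⁺] + K1K2/[H⁺]²) = 1/(1 + 10^+2.20 + 10^+0.31) = 0.006191
DIC = [CO2*]/α₀ = 4.486×10^-5 / 0.006191 = 7.246 mmol/L
CA = (α₁ + 2α₂)·DIC = (0.9812 + 2×0.01264) × 7.246 = 7.29 mmol/L

CA = 7.29 mmol/L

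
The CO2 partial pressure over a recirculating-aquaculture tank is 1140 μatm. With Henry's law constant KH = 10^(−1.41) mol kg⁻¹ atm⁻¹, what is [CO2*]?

KH = 10^(−1.41) = 3.890×10^-2 mol kg⁻¹ atm⁻¹
[CO2*] = KH · pCO2 = 3.890×10^-2 × 1140×10^-6 atm = 4.44×10^-5 mol/kg

[CO2*] = 44.4 μmol/kg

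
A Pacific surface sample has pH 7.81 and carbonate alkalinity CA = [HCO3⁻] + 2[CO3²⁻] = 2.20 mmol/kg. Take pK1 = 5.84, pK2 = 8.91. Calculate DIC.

CA = [HCO3⁻] + 2[CO3²⁻] = (α₁ + 2α₂)·DIC
At pH 7.81: [H⁺]/K1 = 10^-1.97 = 0.010715, K2/[H⁺] = 10^-1.10 = 0.079433
α₁ = 1/(1 + 0.010715 + 0.079433) = 1/1.0901 = 0.9173; α₂ = α₁·K2/[H⁺] = 0.07286
α₁ + 2α₂ = 1.0630
DIC = CA / (α₁ + 2α₂) = 2.20 / 1.0630 = 2.07 mmol/kg

DIC = 2.07 mmol/kg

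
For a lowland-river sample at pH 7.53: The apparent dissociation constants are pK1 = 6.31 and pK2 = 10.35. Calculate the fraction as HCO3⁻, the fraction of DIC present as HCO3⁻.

α₁ = 1 / (1 + [H⁺]/K1 + K2/[H⁺]) = 1 / (1 + 10^-1.22 + 10^-2.82)
   = 1 / (1 + 0.060256 + 0.0015136) = 1/1.0618 = 0.9418

α₁ = 0.942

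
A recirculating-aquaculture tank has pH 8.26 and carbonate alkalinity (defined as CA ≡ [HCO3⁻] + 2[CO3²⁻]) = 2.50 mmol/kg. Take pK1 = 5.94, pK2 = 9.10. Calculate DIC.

DIC = 2.23 mmol/kg

CA = [HCO3⁻] + 2[CO3²⁻] = (α₁ + 2α₂)·DIC
At pH 8.26: [H⁺]/K1 = 10^-2.32 = 0.0047863, K2/[H⁺] = 10^-0.84 = 0.14454
α₁ = 1/(1 + 0.0047863 + 0.14454) = 1/1.1493 = 0.8701; α₂ = α₁·K2/[H⁺] = 0.1258
α₁ + 2α₂ = 1.1216
DIC = CA / (α₁ + 2α₂) = 2.50 / 1.1216 = 2.23 mmol/kg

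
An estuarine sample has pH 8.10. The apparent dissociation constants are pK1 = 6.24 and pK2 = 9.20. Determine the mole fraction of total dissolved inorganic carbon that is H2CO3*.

α₀ = 1 / (1 + K1/[H⁺] + K1K2/[H⁺]²) = 1 / (1 + 10^+1.86 + 10^+0.76)
   = 1 / (1 + 72.444 + 5.7544) = 1/79.198 = 0.01263

α₀ = 0.0126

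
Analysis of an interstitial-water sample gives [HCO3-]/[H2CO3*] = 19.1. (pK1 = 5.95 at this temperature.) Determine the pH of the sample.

From K1 = [H⁺][HCO3-]/[H2CO3*]:  pH = pK1 + log₁₀([HCO3-]/[H2CO3*])
log₁₀(19.1) = +1.281
pH = 5.95 + (+1.281) = 7.23

pH = 7.23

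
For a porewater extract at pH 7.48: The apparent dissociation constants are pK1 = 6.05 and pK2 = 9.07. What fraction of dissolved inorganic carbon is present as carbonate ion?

α₂ = 1 / (1 + [H⁺]/K2 + [H⁺]²/(K1K2)) = 1 / (1 + 10^+1.59 + 10^+0.16)
   = 1 / (1 + 38.905 + 1.4454) = 1/41.350 = 0.02418

α₂ = 0.0242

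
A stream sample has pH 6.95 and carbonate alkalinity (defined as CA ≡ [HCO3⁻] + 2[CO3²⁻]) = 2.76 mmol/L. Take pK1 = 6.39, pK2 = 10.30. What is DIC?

DIC = 3.52 mmol/L

CA = [HCO3⁻] + 2[CO3²⁻] = (α₁ + 2α₂)·DIC
At pH 6.95: [H⁺]/K1 = 10^-0.56 = 0.27542, K2/[H⁺] = 10^-3.35 = 0.00044668
α₁ = 1/(1 + 0.27542 + 0.00044668) = 1/1.2759 = 0.7838; α₂ = α₁·K2/[H⁺] = 0.0003501
α₁ + 2α₂ = 0.7845
DIC = CA / (α₁ + 2α₂) = 2.76 / 0.7845 = 3.52 mmol/L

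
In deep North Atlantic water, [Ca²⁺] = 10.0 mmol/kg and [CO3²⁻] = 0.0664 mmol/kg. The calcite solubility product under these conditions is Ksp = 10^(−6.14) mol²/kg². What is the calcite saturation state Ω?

Ksp = 10^(−6.14) = 7.244×10^-7
Ω = [Ca²⁺][CO3²⁻]/Ksp = (10.0×10^-3)(0.0664×10^-3) / 7.244×10^-7 = 0.917

Ω = 0.917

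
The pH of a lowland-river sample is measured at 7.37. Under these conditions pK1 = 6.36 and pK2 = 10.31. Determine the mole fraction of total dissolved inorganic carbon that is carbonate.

α₂ = 1 / (1 + [H⁺]/K2 + [H⁺]²/(K1K2)) = 1 / (1 + 10^+2.94 + 10^+1.93)
   = 1 / (1 + 870.96 + 85.114) = 1/957.08 = 0.001045

α₂ = 0.00104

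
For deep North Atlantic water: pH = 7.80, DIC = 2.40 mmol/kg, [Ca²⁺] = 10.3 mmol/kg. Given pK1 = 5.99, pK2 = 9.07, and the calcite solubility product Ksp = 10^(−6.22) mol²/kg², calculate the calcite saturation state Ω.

α₂ = 1 / (1 + [H⁺]/K2 + [H⁺]²/(K1K2)) = 1 / (1 + 10^+1.27 + 10^-0.54)
   = 1 / (1 + 18.621 + 0.28840) = 1/19.909 = 0.05023
[CO3²⁻] = α₂ × DIC = 0.05023 × 2.40 = 0.1205 mmol/kg
Ksp = 10^(−6.22) = 6.026×10^-7
Ω = [Ca²⁺][CO3²⁻]/Ksp = (10.3×10^-3)(1.205×10^-4) / 6.026×10^-7 = 2.06

Ω = 2.06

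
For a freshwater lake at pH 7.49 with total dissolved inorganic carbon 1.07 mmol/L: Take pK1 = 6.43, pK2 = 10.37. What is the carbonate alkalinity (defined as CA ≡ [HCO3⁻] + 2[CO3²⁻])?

CA = [HCO3⁻] + 2[CO3²⁻] = (α₁ + 2α₂)·DIC
At pH 7.49: [H⁺]/K1 = 10^-1.06 = 0.087096, K2/[H⁺] = 10^-2.88 = 0.0013183
α₁ = 1/(1 + 0.087096 + 0.0013183) = 1/1.0884 = 0.9188; α₂ = α₁·K2/[H⁺] = 0.001211
α₁ + 2α₂ = 0.9212
CA = 0.9212 × 1.07 = 0.986 mmol/L

CA = 0.986 mmol/L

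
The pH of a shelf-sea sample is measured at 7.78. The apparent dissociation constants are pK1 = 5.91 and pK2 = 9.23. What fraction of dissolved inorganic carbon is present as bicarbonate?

α₁ = 1 / (1 + [H⁺]/K1 + K2/[H⁺]) = 1 / (1 + 10^-1.87 + 10^-1.45)
   = 1 / (1 + 0.013490 + 0.035481) = 1/1.0490 = 0.9533

α₁ = 0.953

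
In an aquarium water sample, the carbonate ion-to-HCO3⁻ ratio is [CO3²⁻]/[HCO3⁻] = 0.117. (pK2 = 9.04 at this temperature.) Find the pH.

From K2 = [H⁺][CO3²⁻]/[HCO3⁻]:  pH = pK2 + log₁₀([CO3²⁻]/[HCO3⁻])
log₁₀(0.117) = -0.932
pH = 9.04 + (-0.932) = 8.11

pH = 8.11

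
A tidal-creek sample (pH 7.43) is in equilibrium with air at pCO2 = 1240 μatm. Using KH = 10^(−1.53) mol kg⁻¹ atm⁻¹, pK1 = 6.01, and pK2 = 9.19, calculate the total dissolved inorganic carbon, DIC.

[CO2*] = KH · pCO2 = 10^(−1.53) × 1240×10^-6 = 3.659×10^-5 mol/kg
α₀ = 1/(1 + K1/[H⁺] + K1K2/[H⁺]²) = 1/(1 + 10^+1.42 + 10^-0.34) = 0.03602
DIC = [CO2*]/α₀ = 3.659×10^-5 / 0.03602 = 1.02 mmol/kg

DIC = 1.02 mmol/kg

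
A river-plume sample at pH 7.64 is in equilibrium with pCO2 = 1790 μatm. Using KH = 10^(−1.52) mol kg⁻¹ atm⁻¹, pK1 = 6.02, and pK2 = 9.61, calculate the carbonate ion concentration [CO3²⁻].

[CO3²⁻] = 0.0241 mmol/kg

[CO2*] = KH · pCO2 = 10^(−1.52) × 1790×10^-6 = 5.406×10^-5 mol/kg
α₀ = 1/(1 + K1/[H⁺] + K1K2/[H⁺]²) = 1/(1 + 10^+1.62 + 10^-0.35) = 0.02318
DIC = [CO2*]/α₀ = 5.406×10^-5 / 0.02318 = 2.332 mmol/kg
[CO3²⁻] = α₂·DIC; α₂ = 0.01036, so [CO3²⁻] = 0.01036 × 2.332 = 0.0241 mmol/kg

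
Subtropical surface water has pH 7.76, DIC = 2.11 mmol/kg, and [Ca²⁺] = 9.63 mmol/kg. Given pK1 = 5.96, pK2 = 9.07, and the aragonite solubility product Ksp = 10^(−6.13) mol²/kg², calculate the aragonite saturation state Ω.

α₂ = 1 / (1 + [H⁺]/K2 + [H⁺]²/(K1K2)) = 1 / (1 + 10^+1.31 + 10^-0.49)
   = 1 / (1 + 20.417 + 0.32359) = 1/21.741 = 0.04600
[CO3²⁻] = α₂ × DIC = 0.04600 × 2.11 = 0.09705 mmol/kg
Ksp = 10^(−6.13) = 7.413×10^-7
Ω = [Ca²⁺][CO3²⁻]/Ksp = (9.63×10^-3)(9.705×10^-5) / 7.413×10^-7 = 1.26

Ω = 1.26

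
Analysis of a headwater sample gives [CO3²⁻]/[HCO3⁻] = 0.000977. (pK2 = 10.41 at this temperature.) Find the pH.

pH = 7.40

From K2 = [H⁺][CO3²⁻]/[HCO3⁻]:  pH = pK2 + log₁₀([CO3²⁻]/[HCO3⁻])
log₁₀(0.000977) = -3.010
pH = 10.41 + (-3.010) = 7.40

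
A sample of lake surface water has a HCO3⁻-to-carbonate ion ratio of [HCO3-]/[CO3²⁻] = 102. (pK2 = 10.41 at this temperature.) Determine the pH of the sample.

pH = 8.40

From K2 = [H⁺][CO3²⁻]/[HCO3-]:  pH = pK2 − log₁₀([HCO3-]/[CO3²⁻])
log₁₀(102) = +2.009
pH = 10.41 − (+2.009) = 8.40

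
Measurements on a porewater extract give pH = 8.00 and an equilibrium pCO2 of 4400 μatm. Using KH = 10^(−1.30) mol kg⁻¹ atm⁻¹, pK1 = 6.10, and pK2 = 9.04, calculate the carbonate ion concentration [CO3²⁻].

[CO2*] = KH · pCO2 = 10^(−1.30) × 4400×10^-6 = 2.205×10^-4 mol/kg
α₀ = 1/(1 + K1/[H⁺] + K1K2/[H⁺]²) = 1/(1 + 10^+1.90 + 10^+0.86) = 0.01141
DIC = [CO2*]/α₀ = 2.205×10^-4 / 0.01141 = 19.33 mmol/kg
[CO3²⁻] = α₂·DIC; α₂ = 0.08263, so [CO3²⁻] = 0.08263 × 19.33 = 1.60 mmol/kg

[CO3²⁻] = 1.60 mmol/kg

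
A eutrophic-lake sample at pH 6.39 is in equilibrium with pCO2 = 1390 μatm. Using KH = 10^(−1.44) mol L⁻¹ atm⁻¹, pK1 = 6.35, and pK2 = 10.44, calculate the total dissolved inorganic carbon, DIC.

DIC = 0.106 mmol/L

[CO2*] = KH · pCO2 = 10^(−1.44) × 1390×10^-6 = 5.047×10^-5 mol/L
α₀ = 1/(1 + K1/[H⁺] + K1K2/[H⁺]²) = 1/(1 + 10^+0.04 + 10^-4.01) = 0.4770
DIC = [CO2*]/α₀ = 5.047×10^-5 / 0.4770 = 0.106 mmol/L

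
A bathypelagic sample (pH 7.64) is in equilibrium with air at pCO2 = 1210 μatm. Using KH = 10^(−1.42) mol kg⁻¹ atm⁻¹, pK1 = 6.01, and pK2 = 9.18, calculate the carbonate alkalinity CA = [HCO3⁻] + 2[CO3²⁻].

[CO2*] = KH · pCO2 = 10^(−1.42) × 1210×10^-6 = 4.600×10^-5 mol/kg
α₀ = 1/(1 + K1/[H⁺] + K1K2/[H⁺]²) = 1/(1 + 10^+1.63 + 10^+0.09) = 0.02228
DIC = [CO2*]/α₀ = 4.600×10^-5 / 0.02228 = 2.065 mmol/kg
CA = (α₁ + 2α₂)·DIC = (0.9503 + 2×0.02741) × 2.065 = 2.08 mmol/kg

CA = 2.08 mmol/kg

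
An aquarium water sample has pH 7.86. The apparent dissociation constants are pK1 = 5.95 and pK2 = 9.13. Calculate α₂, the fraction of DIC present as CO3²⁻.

α₂ = 0.0504

α₂ = 1 / (1 + [H⁺]/K2 + [H⁺]²/(K1K2)) = 1 / (1 + 10^+1.27 + 10^-0.64)
   = 1 / (1 + 18.621 + 0.22909) = 1/19.850 = 0.05038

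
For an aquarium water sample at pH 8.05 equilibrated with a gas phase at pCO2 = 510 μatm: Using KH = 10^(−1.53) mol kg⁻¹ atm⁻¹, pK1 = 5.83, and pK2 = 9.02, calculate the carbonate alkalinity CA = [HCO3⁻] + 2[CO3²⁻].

[CO2*] = KH · pCO2 = 10^(−1.53) × 510×10^-6 = 1.505×10^-5 mol/kg
α₀ = 1/(1 + K1/[H⁺] + K1K2/[H⁺]²) = 1/(1 + 10^+2.22 + 10^+1.25) = 0.005413
DIC = [CO2*]/α₀ = 1.505×10^-5 / 0.005413 = 2.781 mmol/kg
CA = (α₁ + 2α₂)·DIC = (0.8983 + 2×0.09626) × 2.781 = 3.03 mmol/kg

CA = 3.03 mmol/kg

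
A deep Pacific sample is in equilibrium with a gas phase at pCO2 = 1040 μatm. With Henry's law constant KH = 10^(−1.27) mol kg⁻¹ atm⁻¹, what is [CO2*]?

KH = 10^(−1.27) = 5.370×10^-2 mol kg⁻¹ atm⁻¹
[CO2*] = KH · pCO2 = 5.370×10^-2 × 1040×10^-6 atm = 5.59×10^-5 mol/kg

[CO2*] = 55.9 μmol/kg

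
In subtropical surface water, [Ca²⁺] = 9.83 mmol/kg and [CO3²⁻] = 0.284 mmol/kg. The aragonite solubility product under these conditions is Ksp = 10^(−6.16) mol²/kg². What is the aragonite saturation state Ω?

Ksp = 10^(−6.16) = 6.918×10^-7
Ω = [Ca²⁺][CO3²⁻]/Ksp = (9.83×10^-3)(0.284×10^-3) / 6.918×10^-7 = 4.04

Ω = 4.04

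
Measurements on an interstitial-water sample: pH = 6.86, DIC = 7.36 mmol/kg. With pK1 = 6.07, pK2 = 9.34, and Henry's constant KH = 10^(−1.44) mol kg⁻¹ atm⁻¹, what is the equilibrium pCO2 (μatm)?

α₀ = 1 / (1 + K1/[H⁺] + K1K2/[H⁺]²) = 1 / (1 + 10^+0.79 + 10^-1.69)
   = 1 / (1 + 6.1660 + 0.020417) = 1/7.1864 = 0.1392
[CO2*] = α₀ × DIC = 0.1392 × 7.36 = 1.024 mmol/kg
pCO2 = [CO2*]/KH = 1.024×10^-3 / 3.631×10^-2 = 2.82×10^4 μatm

pCO2 = 2.82×10^4 μatm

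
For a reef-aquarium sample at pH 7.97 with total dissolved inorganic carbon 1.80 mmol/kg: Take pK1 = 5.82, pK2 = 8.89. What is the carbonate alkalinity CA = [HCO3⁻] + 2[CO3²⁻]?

CA = 1.98 mmol/kg

CA = [HCO3⁻] + 2[CO3²⁻] = (α₁ + 2α₂)·DIC
At pH 7.97: [H⁺]/K1 = 10^-2.15 = 0.0070795, K2/[H⁺] = 10^-0.92 = 0.12023
α₁ = 1/(1 + 0.0070795 + 0.12023) = 1/1.1273 = 0.8871; α₂ = α₁·K2/[H⁺] = 0.1066
α₁ + 2α₂ = 1.1004
CA = 1.1004 × 1.80 = 1.98 mmol/kg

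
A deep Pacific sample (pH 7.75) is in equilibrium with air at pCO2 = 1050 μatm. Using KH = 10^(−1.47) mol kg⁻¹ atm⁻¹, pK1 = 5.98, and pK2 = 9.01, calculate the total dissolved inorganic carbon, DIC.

DIC = 2.25 mmol/kg

[CO2*] = KH · pCO2 = 10^(−1.47) × 1050×10^-6 = 3.558×10^-5 mol/kg
α₀ = 1/(1 + K1/[H⁺] + K1K2/[H⁺]²) = 1/(1 + 10^+1.77 + 10^+0.51) = 0.01584
DIC = [CO2*]/α₀ = 3.558×10^-5 / 0.01584 = 2.25 mmol/kg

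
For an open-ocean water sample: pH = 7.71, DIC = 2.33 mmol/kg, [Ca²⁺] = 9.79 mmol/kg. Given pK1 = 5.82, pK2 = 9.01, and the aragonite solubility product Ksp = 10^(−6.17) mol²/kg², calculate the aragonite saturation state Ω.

α₂ = 1 / (1 + [H⁺]/K2 + [H⁺]²/(K1K2)) = 1 / (1 + 10^+1.30 + 10^-0.59)
   = 1 / (1 + 19.953 + 0.25704) = 1/21.210 = 0.04715
[CO3²⁻] = α₂ × DIC = 0.04715 × 2.33 = 0.1099 mmol/kg
Ksp = 10^(−6.17) = 6.761×10^-7
Ω = [Ca²⁺][CO3²⁻]/Ksp = (9.79×10^-3)(1.099×10^-4) / 6.761×10^-7 = 1.59

Ω = 1.59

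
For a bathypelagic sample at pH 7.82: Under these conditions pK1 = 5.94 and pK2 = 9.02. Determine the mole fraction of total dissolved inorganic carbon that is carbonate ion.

α₂ = 1 / (1 + [H⁺]/K2 + [H⁺]²/(K1K2)) = 1 / (1 + 10^+1.20 + 10^-0.68)
   = 1 / (1 + 15.849 + 0.20893) = 1/17.058 = 0.05862

α₂ = 0.0586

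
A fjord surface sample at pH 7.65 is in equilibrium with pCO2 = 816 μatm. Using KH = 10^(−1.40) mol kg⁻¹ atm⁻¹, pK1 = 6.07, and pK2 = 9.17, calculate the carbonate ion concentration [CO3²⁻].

[CO3²⁻] = 0.0373 mmol/kg

[CO2*] = KH · pCO2 = 10^(−1.40) × 816×10^-6 = 3.249×10^-5 mol/kg
α₀ = 1/(1 + K1/[H⁺] + K1K2/[H⁺]²) = 1/(1 + 10^+1.58 + 10^+0.06) = 0.02490
DIC = [CO2*]/α₀ = 3.249×10^-5 / 0.02490 = 1.305 mmol/kg
[CO3²⁻] = α₂·DIC; α₂ = 0.02858, so [CO3²⁻] = 0.02858 × 1.305 = 0.0373 mmol/kg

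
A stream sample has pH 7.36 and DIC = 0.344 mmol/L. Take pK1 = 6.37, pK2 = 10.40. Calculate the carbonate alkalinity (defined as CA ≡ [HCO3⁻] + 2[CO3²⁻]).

CA = 0.312 mmol/L

CA = [HCO3⁻] + 2[CO3²⁻] = (α₁ + 2α₂)·DIC
At pH 7.36: [H⁺]/K1 = 10^-0.99 = 0.10233, K2/[H⁺] = 10^-3.04 = 0.00091201
α₁ = 1/(1 + 0.10233 + 0.00091201) = 1/1.1032 = 0.9064; α₂ = α₁·K2/[H⁺] = 0.0008267
α₁ + 2α₂ = 0.9081
CA = 0.9081 × 0.344 = 0.312 mmol/L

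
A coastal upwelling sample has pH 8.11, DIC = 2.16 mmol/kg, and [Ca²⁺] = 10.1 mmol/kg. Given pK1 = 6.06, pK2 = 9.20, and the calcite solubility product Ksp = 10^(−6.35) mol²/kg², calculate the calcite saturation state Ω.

α₂ = 1 / (1 + [H⁺]/K2 + [H⁺]²/(K1K2)) = 1 / (1 + 10^+1.09 + 10^-0.96)
   = 1 / (1 + 12.303 + 0.10965) = 1/13.412 = 0.07456
[CO3²⁻] = α₂ × DIC = 0.07456 × 2.16 = 0.1610 mmol/kg
Ksp = 10^(−6.35) = 4.467×10^-7
Ω = [Ca²⁺][CO3²⁻]/Ksp = (10.1×10^-3)(1.610×10^-4) / 4.467×10^-7 = 3.64

Ω = 3.64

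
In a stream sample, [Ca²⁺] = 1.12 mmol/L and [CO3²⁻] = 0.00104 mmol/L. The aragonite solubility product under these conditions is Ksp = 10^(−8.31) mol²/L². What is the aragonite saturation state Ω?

Ksp = 10^(−8.31) = 4.898×10^-9
Ω = [Ca²⁺][CO3²⁻]/Ksp = (1.12×10^-3)(0.00104×10^-3) / 4.898×10^-9 = 0.238

Ω = 0.238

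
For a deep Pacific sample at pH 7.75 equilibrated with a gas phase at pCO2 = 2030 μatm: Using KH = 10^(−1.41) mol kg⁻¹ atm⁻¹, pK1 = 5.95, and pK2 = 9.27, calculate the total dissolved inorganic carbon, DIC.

DIC = 5.21 mmol/kg

[CO2*] = KH · pCO2 = 10^(−1.41) × 2030×10^-6 = 7.898×10^-5 mol/kg
α₀ = 1/(1 + K1/[H⁺] + K1K2/[H⁺]²) = 1/(1 + 10^+1.80 + 10^+0.28) = 0.01515
DIC = [CO2*]/α₀ = 7.898×10^-5 / 0.01515 = 5.21 mmol/kg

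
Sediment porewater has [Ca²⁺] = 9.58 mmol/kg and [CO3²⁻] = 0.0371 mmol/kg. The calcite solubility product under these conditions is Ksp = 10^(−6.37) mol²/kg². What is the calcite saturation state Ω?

Ω = 0.833

Ksp = 10^(−6.37) = 4.266×10^-7
Ω = [Ca²⁺][CO3²⁻]/Ksp = (9.58×10^-3)(0.0371×10^-3) / 4.266×10^-7 = 0.833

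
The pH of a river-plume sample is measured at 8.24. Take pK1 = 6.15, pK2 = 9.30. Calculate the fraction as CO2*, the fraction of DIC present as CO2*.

α₀ = 1 / (1 + K1/[H⁺] + K1K2/[H⁺]²) = 1 / (1 + 10^+2.09 + 10^+1.03)
   = 1 / (1 + 123.03 + 10.715) = 1/134.74 = 0.007422

α₀ = 0.00742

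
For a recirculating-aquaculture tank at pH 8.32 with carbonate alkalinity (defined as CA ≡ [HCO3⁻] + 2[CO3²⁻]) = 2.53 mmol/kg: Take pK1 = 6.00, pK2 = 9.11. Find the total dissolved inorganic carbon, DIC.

DIC = 2.23 mmol/kg

CA = [HCO3⁻] + 2[CO3²⁻] = (α₁ + 2α₂)·DIC
At pH 8.32: [H⁺]/K1 = 10^-2.32 = 0.0047863, K2/[H⁺] = 10^-0.79 = 0.16218
α₁ = 1/(1 + 0.0047863 + 0.16218) = 1/1.1670 = 0.8569; α₂ = α₁·K2/[H⁺] = 0.1390
α₁ + 2α₂ = 1.1349
DIC = CA / (α₁ + 2α₂) = 2.53 / 1.1349 = 2.23 mmol/kg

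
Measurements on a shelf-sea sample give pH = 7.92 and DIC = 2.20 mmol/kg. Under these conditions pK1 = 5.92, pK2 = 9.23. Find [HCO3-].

[HCO3⁻] = 2.08 mmol/kg

α₁ = 1 / (1 + [H⁺]/K1 + K2/[H⁺]) = 1 / (1 + 10^-2.00 + 10^-1.31)
   = 1 / (1 + 0.010000 + 0.048978) = 1/1.0590 = 0.9443
[HCO3⁻] = α₁ × DIC = 0.9443 × 2.20 = 2.08 mmol/kg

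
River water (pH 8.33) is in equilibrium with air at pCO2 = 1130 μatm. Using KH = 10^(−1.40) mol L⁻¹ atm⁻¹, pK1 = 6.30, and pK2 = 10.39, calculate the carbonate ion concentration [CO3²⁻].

[CO2*] = KH · pCO2 = 10^(−1.40) × 1130×10^-6 = 4.499×10^-5 mol/L
α₀ = 1/(1 + K1/[H⁺] + K1K2/[H⁺]²) = 1/(1 + 10^+2.03 + 10^-0.03) = 0.009167
DIC = [CO2*]/α₀ = 4.499×10^-5 / 0.009167 = 4.907 mmol/L
[CO3²⁻] = α₂·DIC; α₂ = 0.008555, so [CO3²⁻] = 0.008555 × 4.907 = 0.0420 mmol/L

[CO3²⁻] = 0.0420 mmol/L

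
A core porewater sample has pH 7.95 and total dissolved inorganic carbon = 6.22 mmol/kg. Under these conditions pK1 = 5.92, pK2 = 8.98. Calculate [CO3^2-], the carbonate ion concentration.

α₂ = 1 / (1 + [H⁺]/K2 + [H⁺]²/(K1K2)) = 1 / (1 + 10^+1.03 + 10^-1.00)
   = 1 / (1 + 10.715 + 0.10000) = 1/11.815 = 0.08464
[CO3²⁻] = α₂ × DIC = 0.08464 × 6.22 = 0.526 mmol/kg

[CO3²⁻] = 0.526 mmol/kg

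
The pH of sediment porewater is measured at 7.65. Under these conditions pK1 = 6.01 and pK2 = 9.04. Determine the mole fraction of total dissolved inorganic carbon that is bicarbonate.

α₁ = 0.940

α₁ = 1 / (1 + [H⁺]/K1 + K2/[H⁺]) = 1 / (1 + 10^-1.64 + 10^-1.39)
   = 1 / (1 + 0.022909 + 0.040738) = 1/1.0636 = 0.9402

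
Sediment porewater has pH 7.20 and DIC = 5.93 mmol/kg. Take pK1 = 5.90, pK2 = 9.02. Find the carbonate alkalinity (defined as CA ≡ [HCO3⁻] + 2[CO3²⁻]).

CA = 5.74 mmol/kg

CA = [HCO3⁻] + 2[CO3²⁻] = (α₁ + 2α₂)·DIC
At pH 7.20: [H⁺]/K1 = 10^-1.30 = 0.050119, K2/[H⁺] = 10^-1.82 = 0.015136
α₁ = 1/(1 + 0.050119 + 0.015136) = 1/1.0653 = 0.9387; α₂ = α₁·K2/[H⁺] = 0.01421
α₁ + 2α₂ = 0.9672
CA = 0.9672 × 5.93 = 5.74 mmol/kg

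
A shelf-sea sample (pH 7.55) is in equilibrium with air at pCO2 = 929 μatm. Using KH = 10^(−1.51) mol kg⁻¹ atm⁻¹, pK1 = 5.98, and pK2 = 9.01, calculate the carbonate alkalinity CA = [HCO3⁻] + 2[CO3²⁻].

CA = 1.14 mmol/kg

[CO2*] = KH · pCO2 = 10^(−1.51) × 929×10^-6 = 2.871×10^-5 mol/kg
α₀ = 1/(1 + K1/[H⁺] + K1K2/[H⁺]²) = 1/(1 + 10^+1.57 + 10^+0.11) = 0.02535
DIC = [CO2*]/α₀ = 2.871×10^-5 / 0.02535 = 1.132 mmol/kg
CA = (α₁ + 2α₂)·DIC = (0.9420 + 2×0.03266) × 1.132 = 1.14 mmol/kg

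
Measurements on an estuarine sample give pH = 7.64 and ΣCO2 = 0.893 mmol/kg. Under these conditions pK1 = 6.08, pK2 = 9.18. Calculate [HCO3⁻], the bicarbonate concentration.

[HCO3⁻] = 0.845 mmol/kg

α₁ = 1 / (1 + [H⁺]/K1 + K2/[H⁺]) = 1 / (1 + 10^-1.56 + 10^-1.54)
   = 1 / (1 + 0.027542 + 0.028840) = 1/1.0564 = 0.9466
[HCO3⁻] = α₁ × DIC = 0.9466 × 0.893 = 0.845 mmol/kg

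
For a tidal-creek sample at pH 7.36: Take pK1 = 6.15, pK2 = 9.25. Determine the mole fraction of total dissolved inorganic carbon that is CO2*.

α₀ = 1 / (1 + K1/[H⁺] + K1K2/[H⁺]²) = 1 / (1 + 10^+1.21 + 10^-0.68)
   = 1 / (1 + 16.218 + 0.20893) = 1/17.427 = 0.05738

α₀ = 0.0574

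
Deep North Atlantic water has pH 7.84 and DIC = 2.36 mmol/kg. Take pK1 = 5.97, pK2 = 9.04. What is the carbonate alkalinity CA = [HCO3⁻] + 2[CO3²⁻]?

CA = [HCO3⁻] + 2[CO3²⁻] = (α₁ + 2α₂)·DIC
At pH 7.84: [H⁺]/K1 = 10^-1.87 = 0.013490, K2/[H⁺] = 10^-1.20 = 0.063096
α₁ = 1/(1 + 0.013490 + 0.063096) = 1/1.0766 = 0.9289; α₂ = α₁·K2/[H⁺] = 0.05861
α₁ + 2α₂ = 1.0461
CA = 1.0461 × 2.36 = 2.47 mmol/kg

CA = 2.47 mmol/kg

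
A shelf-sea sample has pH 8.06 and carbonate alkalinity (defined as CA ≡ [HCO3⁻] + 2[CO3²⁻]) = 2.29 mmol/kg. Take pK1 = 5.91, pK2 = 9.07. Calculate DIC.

CA = [HCO3⁻] + 2[CO3²⁻] = (α₁ + 2α₂)·DIC
At pH 8.06: [H⁺]/K1 = 10^-2.15 = 0.0070795, K2/[H⁺] = 10^-1.01 = 0.097724
α₁ = 1/(1 + 0.0070795 + 0.097724) = 1/1.1048 = 0.9051; α₂ = α₁·K2/[H⁺] = 0.08845
α₁ + 2α₂ = 1.0820
DIC = CA / (α₁ + 2α₂) = 2.29 / 1.0820 = 2.12 mmol/kg

DIC = 2.12 mmol/kg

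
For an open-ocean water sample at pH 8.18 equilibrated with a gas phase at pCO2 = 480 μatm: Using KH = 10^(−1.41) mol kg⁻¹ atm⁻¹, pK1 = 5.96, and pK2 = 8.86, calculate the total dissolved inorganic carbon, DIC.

DIC = 3.77 mmol/kg

[CO2*] = KH · pCO2 = 10^(−1.41) × 480×10^-6 = 1.867×10^-5 mol/kg
α₀ = 1/(1 + K1/[H⁺] + K1K2/[H⁺]²) = 1/(1 + 10^+2.22 + 10^+1.54) = 0.004960
DIC = [CO2*]/α₀ = 1.867×10^-5 / 0.004960 = 3.77 mmol/kg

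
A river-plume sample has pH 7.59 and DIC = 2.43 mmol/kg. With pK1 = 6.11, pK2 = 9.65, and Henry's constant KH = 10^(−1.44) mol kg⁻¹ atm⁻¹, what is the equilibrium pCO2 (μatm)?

pCO2 = 2130 μatm

α₀ = 1 / (1 + K1/[H⁺] + K1K2/[H⁺]²) = 1 / (1 + 10^+1.48 + 10^-0.58)
   = 1 / (1 + 30.200 + 0.26303) = 1/31.463 = 0.03178
[CO2*] = α₀ × DIC = 0.03178 × 2.43 = 0.07723 mmol/kg
pCO2 = [CO2*]/KH = 7.723×10^-5 / 3.631×10^-2 = 2130 μatm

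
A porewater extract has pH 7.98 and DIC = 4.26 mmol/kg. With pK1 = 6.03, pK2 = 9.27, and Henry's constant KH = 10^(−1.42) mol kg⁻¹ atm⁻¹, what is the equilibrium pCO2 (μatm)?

α₀ = 1 / (1 + K1/[H⁺] + K1K2/[H⁺]²) = 1 / (1 + 10^+1.95 + 10^+0.66)
   = 1 / (1 + 89.125 + 4.5709) = 1/94.696 = 0.01056
[CO2*] = α₀ × DIC = 0.01056 × 4.26 = 0.04499 mmol/kg
pCO2 = [CO2*]/KH = 4.499×10^-5 / 3.802×10^-2 = 1180 μatm

pCO2 = 1180 μatm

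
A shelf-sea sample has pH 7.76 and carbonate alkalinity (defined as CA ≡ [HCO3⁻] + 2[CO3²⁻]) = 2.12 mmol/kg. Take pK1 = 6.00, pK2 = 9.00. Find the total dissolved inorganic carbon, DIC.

CA = [HCO3⁻] + 2[CO3²⁻] = (α₁ + 2α₂)·DIC
At pH 7.76: [H⁺]/K1 = 10^-1.76 = 0.017378, K2/[H⁺] = 10^-1.24 = 0.057544
α₁ = 1/(1 + 0.017378 + 0.057544) = 1/1.0749 = 0.9303; α₂ = α₁·K2/[H⁺] = 0.05353
α₁ + 2α₂ = 1.0374
DIC = CA / (α₁ + 2α₂) = 2.12 / 1.0374 = 2.04 mmol/kg

DIC = 2.04 mmol/kg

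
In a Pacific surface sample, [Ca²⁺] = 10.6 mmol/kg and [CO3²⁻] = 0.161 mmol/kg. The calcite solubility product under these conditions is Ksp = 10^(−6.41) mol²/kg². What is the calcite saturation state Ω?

Ksp = 10^(−6.41) = 3.890×10^-7
Ω = [Ca²⁺][CO3²⁻]/Ksp = (10.6×10^-3)(0.161×10^-3) / 3.890×10^-7 = 4.39

Ω = 4.39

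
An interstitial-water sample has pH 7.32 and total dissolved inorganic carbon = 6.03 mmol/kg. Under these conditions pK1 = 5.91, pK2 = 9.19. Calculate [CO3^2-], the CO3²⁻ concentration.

[CO3²⁻] = 0.0773 mmol/kg

α₂ = 1 / (1 + [H⁺]/K2 + [H⁺]²/(K1K2)) = 1 / (1 + 10^+1.87 + 10^+0.46)
   = 1 / (1 + 74.131 + 2.8840) = 1/78.015 = 0.01282
[CO3²⁻] = α₂ × DIC = 0.01282 × 6.03 = 0.0773 mmol/kg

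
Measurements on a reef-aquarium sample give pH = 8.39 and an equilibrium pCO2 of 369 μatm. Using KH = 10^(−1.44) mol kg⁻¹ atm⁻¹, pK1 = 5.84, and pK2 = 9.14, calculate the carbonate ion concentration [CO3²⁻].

[CO2*] = KH · pCO2 = 10^(−1.44) × 369×10^-6 = 1.340×10^-5 mol/kg
α₀ = 1/(1 + K1/[H⁺] + K1K2/[H⁺]²) = 1/(1 + 10^+2.55 + 10^+1.80) = 0.002387
DIC = [CO2*]/α₀ = 1.340×10^-5 / 0.002387 = 5.612 mmol/kg
[CO3²⁻] = α₂·DIC; α₂ = 0.1506, so [CO3²⁻] = 0.1506 × 5.612 = 0.845 mmol/kg

[CO3²⁻] = 0.845 mmol/kg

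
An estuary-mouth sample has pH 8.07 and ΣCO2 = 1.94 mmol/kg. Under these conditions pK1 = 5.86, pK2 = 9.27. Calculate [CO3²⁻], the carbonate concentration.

α₂ = 1 / (1 + [H⁺]/K2 + [H⁺]²/(K1K2)) = 1 / (1 + 10^+1.20 + 10^-1.01)
   = 1 / (1 + 15.849 + 0.097724) = 1/16.947 = 0.05901
[CO3²⁻] = α₂ × DIC = 0.05901 × 1.94 = 0.114 mmol/kg

[CO3²⁻] = 0.114 mmol/kg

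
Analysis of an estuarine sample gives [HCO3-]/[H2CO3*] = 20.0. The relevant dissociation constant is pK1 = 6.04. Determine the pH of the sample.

pH = 7.34

From K1 = [H⁺][HCO3-]/[H2CO3*]:  pH = pK1 + log₁₀([HCO3-]/[H2CO3*])
log₁₀(20.0) = +1.301
pH = 6.04 + (+1.301) = 7.34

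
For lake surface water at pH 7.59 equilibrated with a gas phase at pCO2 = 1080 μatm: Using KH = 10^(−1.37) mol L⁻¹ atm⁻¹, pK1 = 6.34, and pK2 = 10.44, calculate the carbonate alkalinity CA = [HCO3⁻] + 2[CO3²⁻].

CA = 0.822 mmol/L

[CO2*] = KH · pCO2 = 10^(−1.37) × 1080×10^-6 = 4.607×10^-5 mol/L
α₀ = 1/(1 + K1/[H⁺] + K1K2/[H⁺]²) = 1/(1 + 10^+1.25 + 10^-1.60) = 0.05317
DIC = [CO2*]/α₀ = 4.607×10^-5 / 0.05317 = 0.8665 mmol/L
CA = (α₁ + 2α₂)·DIC = (0.9455 + 2×0.001336) × 0.8665 = 0.822 mmol/L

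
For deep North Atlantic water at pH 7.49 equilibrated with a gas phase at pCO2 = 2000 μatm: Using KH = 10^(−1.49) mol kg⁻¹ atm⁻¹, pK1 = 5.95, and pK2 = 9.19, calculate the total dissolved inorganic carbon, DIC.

[CO2*] = KH · pCO2 = 10^(−1.49) × 2000×10^-6 = 6.472×10^-5 mol/kg
α₀ = 1/(1 + K1/[H⁺] + K1K2/[H⁺]²) = 1/(1 + 10^+1.54 + 10^-0.16) = 0.02750
DIC = [CO2*]/α₀ = 6.472×10^-5 / 0.02750 = 2.35 mmol/kg

DIC = 2.35 mmol/kg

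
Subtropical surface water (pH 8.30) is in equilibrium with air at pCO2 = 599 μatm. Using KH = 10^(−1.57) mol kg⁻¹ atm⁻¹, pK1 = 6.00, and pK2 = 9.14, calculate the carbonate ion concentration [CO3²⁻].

[CO2*] = KH · pCO2 = 10^(−1.57) × 599×10^-6 = 1.612×10^-5 mol/kg
α₀ = 1/(1 + K1/[H⁺] + K1K2/[H⁺]²) = 1/(1 + 10^+2.30 + 10^+1.46) = 0.004360
DIC = [CO2*]/α₀ = 1.612×10^-5 / 0.004360 = 3.698 mmol/kg
[CO3²⁻] = α₂·DIC; α₂ = 0.1257, so [CO3²⁻] = 0.1257 × 3.698 = 0.465 mmol/kg

[CO3²⁻] = 0.465 mmol/kg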